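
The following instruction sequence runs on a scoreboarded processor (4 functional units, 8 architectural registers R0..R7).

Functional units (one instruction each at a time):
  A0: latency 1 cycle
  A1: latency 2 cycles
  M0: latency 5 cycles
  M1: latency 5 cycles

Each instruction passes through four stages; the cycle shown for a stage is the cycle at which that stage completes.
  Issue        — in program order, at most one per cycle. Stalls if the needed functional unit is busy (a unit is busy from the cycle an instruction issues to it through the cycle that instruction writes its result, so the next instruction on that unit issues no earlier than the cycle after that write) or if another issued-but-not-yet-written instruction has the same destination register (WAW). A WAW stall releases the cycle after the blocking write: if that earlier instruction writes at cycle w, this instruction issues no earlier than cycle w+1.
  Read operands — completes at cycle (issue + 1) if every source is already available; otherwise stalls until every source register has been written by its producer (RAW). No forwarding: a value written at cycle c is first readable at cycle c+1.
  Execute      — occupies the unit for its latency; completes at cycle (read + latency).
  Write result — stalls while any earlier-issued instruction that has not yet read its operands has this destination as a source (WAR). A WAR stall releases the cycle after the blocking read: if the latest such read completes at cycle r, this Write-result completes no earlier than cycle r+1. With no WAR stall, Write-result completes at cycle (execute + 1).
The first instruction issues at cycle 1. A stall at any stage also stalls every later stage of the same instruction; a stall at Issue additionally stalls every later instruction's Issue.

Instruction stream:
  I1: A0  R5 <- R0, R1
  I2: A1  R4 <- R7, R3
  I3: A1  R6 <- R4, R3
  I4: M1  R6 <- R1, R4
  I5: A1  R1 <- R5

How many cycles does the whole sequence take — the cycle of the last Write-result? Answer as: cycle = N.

cycle = 19

I1: IS=1 RO=2 EX=3 WR=4
I2: IS=2 RO=3 EX=5 WR=6
I3: IS=7 RO=8 EX=10 WR=11  [struct: A1 busy until I2 writes@6]
I4: IS=12 RO=13 EX=18 WR=19  [WAW R6: wait I3 write@11]
I5: IS=13 RO=14 EX=16 WR=17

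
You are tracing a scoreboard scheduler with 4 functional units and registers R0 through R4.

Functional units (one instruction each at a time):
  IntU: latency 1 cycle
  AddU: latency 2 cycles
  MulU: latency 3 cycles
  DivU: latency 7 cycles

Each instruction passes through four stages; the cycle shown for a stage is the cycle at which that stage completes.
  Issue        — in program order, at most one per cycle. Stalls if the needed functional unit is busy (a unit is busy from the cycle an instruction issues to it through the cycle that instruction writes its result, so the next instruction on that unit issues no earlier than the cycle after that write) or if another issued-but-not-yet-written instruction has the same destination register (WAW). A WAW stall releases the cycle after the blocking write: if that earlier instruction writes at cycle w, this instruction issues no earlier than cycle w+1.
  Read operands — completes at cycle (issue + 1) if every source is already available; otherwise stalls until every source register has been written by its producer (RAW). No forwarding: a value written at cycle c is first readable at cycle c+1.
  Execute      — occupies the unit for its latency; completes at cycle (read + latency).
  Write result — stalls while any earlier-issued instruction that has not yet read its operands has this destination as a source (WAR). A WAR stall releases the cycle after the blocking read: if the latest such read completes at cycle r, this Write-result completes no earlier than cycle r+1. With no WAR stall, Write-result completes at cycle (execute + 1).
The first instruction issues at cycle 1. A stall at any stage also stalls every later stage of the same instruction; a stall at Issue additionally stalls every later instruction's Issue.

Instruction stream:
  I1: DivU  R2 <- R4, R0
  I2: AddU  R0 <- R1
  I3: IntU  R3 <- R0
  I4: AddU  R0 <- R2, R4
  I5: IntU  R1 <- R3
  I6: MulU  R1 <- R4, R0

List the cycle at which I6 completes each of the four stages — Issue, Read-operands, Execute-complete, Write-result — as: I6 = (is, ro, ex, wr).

I6 = (14, 15, 18, 19)

I1: IS=1 RO=2 EX=9 WR=10
I2: IS=2 RO=3 EX=5 WR=6
I3: IS=3 RO=7 EX=8 WR=9  [RAW R0: wait I2 write@6]
I4: IS=7 RO=11 EX=13 WR=14  [struct: AddU busy until I2 writes@6; RAW R2: wait I1 write@10]
I5: IS=10 RO=11 EX=12 WR=13  [struct: IntU busy until I3 writes@9]
I6: IS=14 RO=15 EX=18 WR=19  [WAW R1: wait I5 write@13]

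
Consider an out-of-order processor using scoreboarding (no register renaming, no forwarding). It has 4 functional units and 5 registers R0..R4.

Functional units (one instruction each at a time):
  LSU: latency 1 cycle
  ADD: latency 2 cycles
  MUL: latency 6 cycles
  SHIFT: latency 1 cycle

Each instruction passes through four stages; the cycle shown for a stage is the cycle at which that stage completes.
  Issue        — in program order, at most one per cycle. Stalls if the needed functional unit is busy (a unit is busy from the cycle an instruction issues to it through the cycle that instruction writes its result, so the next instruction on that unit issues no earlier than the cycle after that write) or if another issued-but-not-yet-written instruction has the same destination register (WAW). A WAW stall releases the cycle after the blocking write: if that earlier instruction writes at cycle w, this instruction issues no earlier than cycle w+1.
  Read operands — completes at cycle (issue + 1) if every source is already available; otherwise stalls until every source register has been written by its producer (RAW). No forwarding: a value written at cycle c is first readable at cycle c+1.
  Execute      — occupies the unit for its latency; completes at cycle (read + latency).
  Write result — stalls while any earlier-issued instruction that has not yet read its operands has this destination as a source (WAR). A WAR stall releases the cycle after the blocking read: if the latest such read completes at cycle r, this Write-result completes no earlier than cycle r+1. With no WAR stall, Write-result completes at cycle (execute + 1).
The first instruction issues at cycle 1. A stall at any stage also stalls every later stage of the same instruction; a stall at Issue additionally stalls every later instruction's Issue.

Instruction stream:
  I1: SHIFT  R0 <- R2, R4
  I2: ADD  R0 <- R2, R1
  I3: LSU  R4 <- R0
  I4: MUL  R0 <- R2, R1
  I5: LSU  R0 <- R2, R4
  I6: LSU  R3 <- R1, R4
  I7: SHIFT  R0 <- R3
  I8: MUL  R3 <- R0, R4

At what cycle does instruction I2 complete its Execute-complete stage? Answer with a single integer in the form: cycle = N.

I1: IS=1 RO=2 EX=3 WR=4
I2: IS=5 RO=6 EX=8 WR=9  [WAW R0: wait I1 write@4]
I3: IS=6 RO=10 EX=11 WR=12  [RAW R0: wait I2 write@9]
I4: IS=10 RO=11 EX=17 WR=18  [WAW R0: wait I2 write@9]
I5: IS=19 RO=20 EX=21 WR=22  [WAW R0: wait I4 write@18]
I6: IS=23 RO=24 EX=25 WR=26  [struct: LSU busy until I5 writes@22]
I7: IS=24 RO=27 EX=28 WR=29  [RAW R3: wait I6 write@26]
I8: IS=27 RO=30 EX=36 WR=37  [WAW R3: wait I6 write@26; RAW R0: wait I7 write@29]

cycle = 8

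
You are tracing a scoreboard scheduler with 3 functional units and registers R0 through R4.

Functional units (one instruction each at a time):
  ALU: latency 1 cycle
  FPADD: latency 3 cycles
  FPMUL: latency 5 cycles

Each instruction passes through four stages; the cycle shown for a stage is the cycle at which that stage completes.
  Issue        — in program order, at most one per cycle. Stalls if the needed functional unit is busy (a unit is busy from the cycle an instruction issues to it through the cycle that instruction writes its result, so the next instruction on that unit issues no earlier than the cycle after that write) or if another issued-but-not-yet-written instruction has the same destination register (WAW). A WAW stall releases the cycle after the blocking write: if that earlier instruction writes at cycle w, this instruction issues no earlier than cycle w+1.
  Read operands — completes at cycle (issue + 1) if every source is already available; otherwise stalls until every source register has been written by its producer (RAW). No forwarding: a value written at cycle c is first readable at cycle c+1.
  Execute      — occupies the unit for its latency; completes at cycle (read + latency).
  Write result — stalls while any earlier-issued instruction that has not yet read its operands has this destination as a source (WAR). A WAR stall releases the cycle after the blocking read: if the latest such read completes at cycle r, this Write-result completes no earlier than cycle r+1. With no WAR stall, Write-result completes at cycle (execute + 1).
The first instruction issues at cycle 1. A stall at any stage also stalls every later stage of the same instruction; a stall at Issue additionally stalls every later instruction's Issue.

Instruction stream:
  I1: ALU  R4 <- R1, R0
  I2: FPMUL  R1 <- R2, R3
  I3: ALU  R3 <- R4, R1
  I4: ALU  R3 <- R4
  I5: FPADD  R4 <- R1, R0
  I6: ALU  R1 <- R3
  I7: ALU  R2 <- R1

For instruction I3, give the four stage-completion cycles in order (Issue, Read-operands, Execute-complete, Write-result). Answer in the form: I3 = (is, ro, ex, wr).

I3 = (5, 10, 11, 12)

t=1  I1 dispatched to ALU
t=2  I1 operands ready · I2 dispatched to FPMUL
t=3  I1 complete · I2 operands ready
t=4  R4←I1
t=5  I3 dispatched to ALU
t=8  I2 complete
t=9  R1←I2
t=10  I3 operands ready
t=11  I3 complete
t=12  R3←I3
t=13  I4 dispatched to ALU
t=14  I4 operands ready · I5 dispatched to FPADD
t=15  I4 complete · I5 operands ready
t=16  R3←I4
t=17  I6 dispatched to ALU
t=18  I5 complete · I6 operands ready
t=19  R4←I5 · I6 complete
t=20  R1←I6
t=21  I7 dispatched to ALU
t=22  I7 operands ready
t=23  I7 complete
t=24  R2←I7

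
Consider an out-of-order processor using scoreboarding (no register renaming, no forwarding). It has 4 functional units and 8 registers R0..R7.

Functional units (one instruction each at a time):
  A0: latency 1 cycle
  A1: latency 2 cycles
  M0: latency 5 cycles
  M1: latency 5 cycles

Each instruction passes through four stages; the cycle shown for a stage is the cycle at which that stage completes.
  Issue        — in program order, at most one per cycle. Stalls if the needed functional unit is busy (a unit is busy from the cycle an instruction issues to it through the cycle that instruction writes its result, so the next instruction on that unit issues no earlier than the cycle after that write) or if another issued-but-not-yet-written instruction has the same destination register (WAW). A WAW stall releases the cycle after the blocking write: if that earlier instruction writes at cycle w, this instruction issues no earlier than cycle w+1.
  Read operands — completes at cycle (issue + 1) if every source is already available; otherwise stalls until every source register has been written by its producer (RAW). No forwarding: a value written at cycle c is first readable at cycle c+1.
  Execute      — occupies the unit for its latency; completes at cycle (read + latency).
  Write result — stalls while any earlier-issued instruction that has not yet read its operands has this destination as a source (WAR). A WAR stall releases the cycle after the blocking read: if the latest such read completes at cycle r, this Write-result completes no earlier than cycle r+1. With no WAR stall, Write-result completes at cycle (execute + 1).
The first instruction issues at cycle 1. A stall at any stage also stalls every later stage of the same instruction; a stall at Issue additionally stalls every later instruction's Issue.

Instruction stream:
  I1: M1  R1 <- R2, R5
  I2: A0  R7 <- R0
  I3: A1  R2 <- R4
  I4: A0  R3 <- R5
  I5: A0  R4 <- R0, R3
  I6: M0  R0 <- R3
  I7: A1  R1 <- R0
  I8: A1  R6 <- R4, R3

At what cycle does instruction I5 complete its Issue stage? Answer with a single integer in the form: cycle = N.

cycle = 10

cycle 1: issue I1 (M1)
cycle 2: I1 read-ops · issue I2 (A0)
cycle 3: I2 read-ops · issue I3 (A1)
cycle 4: I2 finished on A0 · I3 read-ops
cycle 5: I2→R7
cycle 6: I3 finished on A1 · issue I4 (A0)
cycle 7: I1 finished on M1 · I3→R2 · I4 read-ops
cycle 8: I1→R1 · I4 finished on A0
cycle 9: I4→R3
cycle 10: issue I5 (A0)
cycle 11: I5 read-ops · issue I6 (M0)
cycle 12: I5 finished on A0 · I6 read-ops · issue I7 (A1)
cycle 13: I5→R4
cycle 17: I6 finished on M0
cycle 18: I6→R0
cycle 19: I7 read-ops
cycle 21: I7 finished on A1
cycle 22: I7→R1
cycle 23: issue I8 (A1)
cycle 24: I8 read-ops
cycle 26: I8 finished on A1
cycle 27: I8→R6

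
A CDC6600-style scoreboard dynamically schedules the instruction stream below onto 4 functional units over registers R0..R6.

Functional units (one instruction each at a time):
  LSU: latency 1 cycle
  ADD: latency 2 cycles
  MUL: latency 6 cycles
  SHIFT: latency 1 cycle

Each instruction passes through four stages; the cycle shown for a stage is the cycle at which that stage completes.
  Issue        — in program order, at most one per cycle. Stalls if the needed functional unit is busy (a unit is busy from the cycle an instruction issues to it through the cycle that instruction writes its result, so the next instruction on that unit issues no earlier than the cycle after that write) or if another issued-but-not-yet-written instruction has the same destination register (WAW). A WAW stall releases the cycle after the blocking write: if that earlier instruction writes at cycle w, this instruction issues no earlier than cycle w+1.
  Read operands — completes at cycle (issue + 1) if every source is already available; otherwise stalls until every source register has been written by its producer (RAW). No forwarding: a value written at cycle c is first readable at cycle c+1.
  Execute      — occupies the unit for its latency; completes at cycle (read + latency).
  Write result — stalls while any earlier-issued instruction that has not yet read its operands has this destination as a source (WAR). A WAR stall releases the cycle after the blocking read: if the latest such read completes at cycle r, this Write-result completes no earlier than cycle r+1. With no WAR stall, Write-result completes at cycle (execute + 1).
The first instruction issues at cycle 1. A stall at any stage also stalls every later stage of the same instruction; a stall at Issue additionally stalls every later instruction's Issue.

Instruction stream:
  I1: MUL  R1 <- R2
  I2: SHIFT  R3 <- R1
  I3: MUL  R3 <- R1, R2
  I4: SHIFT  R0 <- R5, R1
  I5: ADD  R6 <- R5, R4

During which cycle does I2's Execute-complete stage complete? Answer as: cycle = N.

c1: I1 issues→MUL
c2: I1 reads · I2 issues→SHIFT
c8: I1 exec-done
c9: I1 writes R1
c10: I2 reads
c11: I2 exec-done
c12: I2 writes R3
c13: I3 issues→MUL
c14: I3 reads · I4 issues→SHIFT
c15: I4 reads · I5 issues→ADD
c16: I4 exec-done · I5 reads
c17: I4 writes R0
c18: I5 exec-done
c19: I5 writes R6
c20: I3 exec-done
c21: I3 writes R3

cycle = 11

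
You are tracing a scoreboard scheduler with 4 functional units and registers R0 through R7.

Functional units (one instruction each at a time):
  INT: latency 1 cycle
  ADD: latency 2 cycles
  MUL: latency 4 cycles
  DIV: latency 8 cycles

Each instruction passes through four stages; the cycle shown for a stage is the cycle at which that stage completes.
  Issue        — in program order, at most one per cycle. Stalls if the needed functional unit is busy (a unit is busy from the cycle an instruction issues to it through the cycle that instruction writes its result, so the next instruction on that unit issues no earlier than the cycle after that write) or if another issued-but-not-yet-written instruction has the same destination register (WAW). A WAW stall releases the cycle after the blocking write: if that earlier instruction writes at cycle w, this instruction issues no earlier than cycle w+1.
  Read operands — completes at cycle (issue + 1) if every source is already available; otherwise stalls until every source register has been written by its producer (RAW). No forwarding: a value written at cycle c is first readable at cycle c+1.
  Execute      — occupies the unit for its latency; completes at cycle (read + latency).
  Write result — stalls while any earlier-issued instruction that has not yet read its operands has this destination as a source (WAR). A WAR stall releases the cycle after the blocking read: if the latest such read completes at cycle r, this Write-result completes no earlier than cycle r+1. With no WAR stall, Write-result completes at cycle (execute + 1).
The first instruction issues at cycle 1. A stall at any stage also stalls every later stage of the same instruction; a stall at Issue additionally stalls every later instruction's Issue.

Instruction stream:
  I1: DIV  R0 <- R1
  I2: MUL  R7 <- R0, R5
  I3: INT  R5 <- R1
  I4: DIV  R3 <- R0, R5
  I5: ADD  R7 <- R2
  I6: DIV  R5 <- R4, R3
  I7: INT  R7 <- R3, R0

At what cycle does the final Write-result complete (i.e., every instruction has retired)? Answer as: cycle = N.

cycle = 34

c1: I1 issues→DIV
c2: I1 reads | I2 issues→MUL
c3: I3 issues→INT
c4: I3 reads
c5: I3 exec-done
c10: I1 exec-done
c11: I1 writes R0
c12: I2 reads | I4 issues→DIV
c13: I3 writes R5
c14: I4 reads
c16: I2 exec-done
c17: I2 writes R7
c18: I5 issues→ADD
c19: I5 reads
c21: I5 exec-done
c22: I4 exec-done | I5 writes R7
c23: I4 writes R3
c24: I6 issues→DIV
c25: I6 reads | I7 issues→INT
c26: I7 reads
c27: I7 exec-done
c28: I7 writes R7
c33: I6 exec-done
c34: I6 writes R5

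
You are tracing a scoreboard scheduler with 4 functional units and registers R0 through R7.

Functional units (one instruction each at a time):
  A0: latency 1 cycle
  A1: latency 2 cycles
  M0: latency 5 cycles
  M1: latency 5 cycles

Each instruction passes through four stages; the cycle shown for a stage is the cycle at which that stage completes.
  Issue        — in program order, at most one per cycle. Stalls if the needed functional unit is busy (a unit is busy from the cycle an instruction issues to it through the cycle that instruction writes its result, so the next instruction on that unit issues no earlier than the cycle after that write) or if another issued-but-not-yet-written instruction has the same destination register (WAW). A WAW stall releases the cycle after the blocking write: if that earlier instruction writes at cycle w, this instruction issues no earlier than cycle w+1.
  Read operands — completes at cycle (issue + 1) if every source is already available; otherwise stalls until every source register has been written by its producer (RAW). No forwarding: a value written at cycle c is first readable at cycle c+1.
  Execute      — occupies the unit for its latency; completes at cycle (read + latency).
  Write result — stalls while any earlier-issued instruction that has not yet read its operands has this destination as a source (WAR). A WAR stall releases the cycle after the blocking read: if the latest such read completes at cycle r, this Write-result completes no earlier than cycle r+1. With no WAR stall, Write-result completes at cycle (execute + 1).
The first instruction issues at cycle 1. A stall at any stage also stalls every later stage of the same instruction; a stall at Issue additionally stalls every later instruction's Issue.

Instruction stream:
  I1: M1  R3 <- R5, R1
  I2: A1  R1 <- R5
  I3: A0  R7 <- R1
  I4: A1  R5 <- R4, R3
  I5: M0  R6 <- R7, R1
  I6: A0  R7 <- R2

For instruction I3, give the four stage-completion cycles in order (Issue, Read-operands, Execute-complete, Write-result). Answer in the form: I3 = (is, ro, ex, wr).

[1] I1 issues→M1
[2] I1 reads; I2 issues→A1
[3] I2 reads; I3 issues→A0
[5] I2 exec-done
[6] I2 writes R1
[7] I1 exec-done; I3 reads; I4 issues→A1
[8] I1 writes R3; I3 exec-done; I5 issues→M0
[9] I3 writes R7; I4 reads
[10] I5 reads; I6 issues→A0
[11] I4 exec-done; I6 reads
[12] I4 writes R5; I6 exec-done
[13] I6 writes R7
[15] I5 exec-done
[16] I5 writes R6

I3 = (3, 7, 8, 9)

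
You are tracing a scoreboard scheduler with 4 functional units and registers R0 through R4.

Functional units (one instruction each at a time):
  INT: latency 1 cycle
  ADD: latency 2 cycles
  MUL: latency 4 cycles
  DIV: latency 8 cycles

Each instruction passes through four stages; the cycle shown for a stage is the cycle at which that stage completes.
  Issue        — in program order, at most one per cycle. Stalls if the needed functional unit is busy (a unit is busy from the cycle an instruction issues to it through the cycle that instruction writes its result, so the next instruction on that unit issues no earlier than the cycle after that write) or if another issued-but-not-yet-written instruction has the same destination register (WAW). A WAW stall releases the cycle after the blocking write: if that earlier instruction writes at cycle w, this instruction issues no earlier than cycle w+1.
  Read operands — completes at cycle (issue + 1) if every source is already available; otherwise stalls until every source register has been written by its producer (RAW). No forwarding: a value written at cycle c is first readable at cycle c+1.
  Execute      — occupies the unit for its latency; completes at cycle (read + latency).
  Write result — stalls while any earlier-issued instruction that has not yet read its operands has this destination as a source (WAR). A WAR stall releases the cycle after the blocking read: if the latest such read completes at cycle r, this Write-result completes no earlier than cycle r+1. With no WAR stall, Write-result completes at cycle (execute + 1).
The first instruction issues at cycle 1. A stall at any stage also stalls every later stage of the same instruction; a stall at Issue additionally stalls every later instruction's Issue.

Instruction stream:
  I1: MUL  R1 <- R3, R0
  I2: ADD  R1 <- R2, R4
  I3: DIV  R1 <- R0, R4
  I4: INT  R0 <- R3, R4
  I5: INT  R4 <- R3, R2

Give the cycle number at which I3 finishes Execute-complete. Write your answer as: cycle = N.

t=1  I1 issues→MUL
t=2  I1 reads
t=6  I1 exec-done
t=7  I1 writes R1
t=8  I2 issues→ADD
t=9  I2 reads
t=11  I2 exec-done
t=12  I2 writes R1
t=13  I3 issues→DIV
t=14  I3 reads · I4 issues→INT
t=15  I4 reads
t=16  I4 exec-done
t=17  I4 writes R0
t=18  I5 issues→INT
t=19  I5 reads
t=20  I5 exec-done
t=21  I5 writes R4
t=22  I3 exec-done
t=23  I3 writes R1

cycle = 22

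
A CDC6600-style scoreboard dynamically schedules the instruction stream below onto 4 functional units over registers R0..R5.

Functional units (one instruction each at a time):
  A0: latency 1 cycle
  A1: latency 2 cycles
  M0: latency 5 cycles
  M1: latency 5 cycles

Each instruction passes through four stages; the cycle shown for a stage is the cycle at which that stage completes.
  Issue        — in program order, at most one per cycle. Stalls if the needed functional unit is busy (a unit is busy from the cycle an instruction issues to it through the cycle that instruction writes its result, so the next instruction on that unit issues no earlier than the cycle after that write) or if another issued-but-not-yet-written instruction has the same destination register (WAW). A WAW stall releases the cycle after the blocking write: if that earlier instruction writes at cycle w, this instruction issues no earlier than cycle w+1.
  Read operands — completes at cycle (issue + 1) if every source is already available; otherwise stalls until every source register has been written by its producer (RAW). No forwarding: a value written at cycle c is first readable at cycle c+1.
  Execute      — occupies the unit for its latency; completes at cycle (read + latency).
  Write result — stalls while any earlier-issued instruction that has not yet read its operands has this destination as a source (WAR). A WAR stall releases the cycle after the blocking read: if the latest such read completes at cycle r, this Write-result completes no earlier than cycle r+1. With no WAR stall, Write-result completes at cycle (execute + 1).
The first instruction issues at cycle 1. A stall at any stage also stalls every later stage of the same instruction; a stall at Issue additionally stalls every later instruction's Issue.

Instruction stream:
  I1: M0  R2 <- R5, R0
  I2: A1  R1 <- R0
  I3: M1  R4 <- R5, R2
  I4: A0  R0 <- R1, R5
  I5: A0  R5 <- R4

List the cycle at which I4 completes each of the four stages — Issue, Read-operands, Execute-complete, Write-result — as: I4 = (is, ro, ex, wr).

I1  is:1  ro:2  ex:7  wr:8
I2  is:2  ro:3  ex:5  wr:6
I3  is:3  ro:9  ex:14  wr:15  — RAW R2: wait I1 write@8
I4  is:4  ro:7  ex:8  wr:9  — RAW R1: wait I2 write@6
I5  is:10  ro:16  ex:17  wr:18  — struct: A0 busy until I4 writes@9, RAW R4: wait I3 write@15

I4 = (4, 7, 8, 9)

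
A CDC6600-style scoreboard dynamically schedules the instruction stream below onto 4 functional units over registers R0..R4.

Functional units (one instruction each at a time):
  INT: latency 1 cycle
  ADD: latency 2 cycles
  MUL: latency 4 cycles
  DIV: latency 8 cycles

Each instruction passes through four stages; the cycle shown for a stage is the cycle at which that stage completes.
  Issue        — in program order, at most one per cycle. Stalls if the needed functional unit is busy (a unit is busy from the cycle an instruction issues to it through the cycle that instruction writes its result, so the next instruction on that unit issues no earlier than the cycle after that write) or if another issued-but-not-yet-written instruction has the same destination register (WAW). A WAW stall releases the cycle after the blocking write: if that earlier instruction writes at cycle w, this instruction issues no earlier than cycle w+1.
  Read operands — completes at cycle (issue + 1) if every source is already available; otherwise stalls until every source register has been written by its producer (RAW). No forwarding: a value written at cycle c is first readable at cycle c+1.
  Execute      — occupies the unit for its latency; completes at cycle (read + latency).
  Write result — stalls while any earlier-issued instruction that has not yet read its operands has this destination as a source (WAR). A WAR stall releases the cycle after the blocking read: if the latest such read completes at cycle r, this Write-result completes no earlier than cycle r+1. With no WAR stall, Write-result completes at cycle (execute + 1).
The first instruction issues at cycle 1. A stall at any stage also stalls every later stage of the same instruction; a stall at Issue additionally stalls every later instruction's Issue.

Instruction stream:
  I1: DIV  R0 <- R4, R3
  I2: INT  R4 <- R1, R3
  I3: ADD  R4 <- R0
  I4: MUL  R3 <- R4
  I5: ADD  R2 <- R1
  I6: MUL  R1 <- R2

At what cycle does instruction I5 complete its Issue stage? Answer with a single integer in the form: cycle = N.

cycle = 16

  I1 | 1 | 2 | 10 | 11
  I2 | 2 | 3 | 4 | 5
  I3 | 6 | 12 | 14 | 15   WAW R4: wait I2 write@5 · RAW R0: wait I1 write@11
  I4 | 7 | 16 | 20 | 21   RAW R4: wait I3 write@15
  I5 | 16 | 17 | 19 | 20   struct: ADD busy until I3 writes@15
  I6 | 22 | 23 | 27 | 28   struct: MUL busy until I4 writes@21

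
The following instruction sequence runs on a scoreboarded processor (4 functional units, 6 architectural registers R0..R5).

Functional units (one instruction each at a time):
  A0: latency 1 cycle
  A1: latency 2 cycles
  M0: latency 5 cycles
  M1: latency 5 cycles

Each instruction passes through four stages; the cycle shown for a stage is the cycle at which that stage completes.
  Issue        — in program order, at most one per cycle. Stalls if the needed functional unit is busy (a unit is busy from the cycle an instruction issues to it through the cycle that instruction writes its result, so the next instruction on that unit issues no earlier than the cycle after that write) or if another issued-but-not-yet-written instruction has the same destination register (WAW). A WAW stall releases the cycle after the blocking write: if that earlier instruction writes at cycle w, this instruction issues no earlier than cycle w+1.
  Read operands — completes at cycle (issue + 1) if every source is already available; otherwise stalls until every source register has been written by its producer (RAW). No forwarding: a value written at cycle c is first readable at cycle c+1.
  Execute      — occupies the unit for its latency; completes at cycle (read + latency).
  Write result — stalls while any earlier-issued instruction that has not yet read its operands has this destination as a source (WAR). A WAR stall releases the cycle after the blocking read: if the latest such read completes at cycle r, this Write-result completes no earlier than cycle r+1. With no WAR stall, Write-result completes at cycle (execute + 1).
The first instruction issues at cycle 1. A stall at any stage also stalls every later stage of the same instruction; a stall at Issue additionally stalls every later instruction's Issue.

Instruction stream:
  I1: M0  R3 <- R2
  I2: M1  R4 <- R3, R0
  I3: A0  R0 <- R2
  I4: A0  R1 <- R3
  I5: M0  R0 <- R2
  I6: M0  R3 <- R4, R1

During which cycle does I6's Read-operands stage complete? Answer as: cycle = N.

cycle = 21

cycle 1: I1 issues→M0
cycle 2: I1 reads; I2 issues→M1
cycle 3: I3 issues→A0
cycle 4: I3 reads
cycle 5: I3 exec-done
cycle 7: I1 exec-done
cycle 8: I1 writes R3
cycle 9: I2 reads
cycle 10: I3 writes R0
cycle 11: I4 issues→A0
cycle 12: I4 reads; I5 issues→M0
cycle 13: I4 exec-done; I5 reads
cycle 14: I2 exec-done; I4 writes R1
cycle 15: I2 writes R4
cycle 18: I5 exec-done
cycle 19: I5 writes R0
cycle 20: I6 issues→M0
cycle 21: I6 reads
cycle 26: I6 exec-done
cycle 27: I6 writes R3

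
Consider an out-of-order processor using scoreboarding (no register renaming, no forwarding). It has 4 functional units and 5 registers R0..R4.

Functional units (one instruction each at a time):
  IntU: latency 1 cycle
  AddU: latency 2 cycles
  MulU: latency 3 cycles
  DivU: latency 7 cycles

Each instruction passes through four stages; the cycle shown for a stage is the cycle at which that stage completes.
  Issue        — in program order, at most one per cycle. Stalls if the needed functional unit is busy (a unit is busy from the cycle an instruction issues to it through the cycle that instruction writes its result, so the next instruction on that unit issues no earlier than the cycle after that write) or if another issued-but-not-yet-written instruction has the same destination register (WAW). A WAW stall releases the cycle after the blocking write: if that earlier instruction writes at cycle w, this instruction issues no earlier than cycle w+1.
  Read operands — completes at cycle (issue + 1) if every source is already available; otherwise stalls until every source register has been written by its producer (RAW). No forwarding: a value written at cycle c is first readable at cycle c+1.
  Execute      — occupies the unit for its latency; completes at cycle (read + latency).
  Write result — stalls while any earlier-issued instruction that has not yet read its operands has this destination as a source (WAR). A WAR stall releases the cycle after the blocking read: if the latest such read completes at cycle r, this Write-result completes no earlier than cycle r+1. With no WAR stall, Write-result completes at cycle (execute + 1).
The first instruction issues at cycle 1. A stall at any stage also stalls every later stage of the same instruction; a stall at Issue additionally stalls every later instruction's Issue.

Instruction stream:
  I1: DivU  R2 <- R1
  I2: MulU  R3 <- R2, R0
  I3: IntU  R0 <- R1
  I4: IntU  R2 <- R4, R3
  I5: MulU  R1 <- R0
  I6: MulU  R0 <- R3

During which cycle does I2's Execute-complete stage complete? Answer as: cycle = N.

cycle = 14

I1  is:1  ro:2  ex:9  wr:10
I2  is:2  ro:11  ex:14  wr:15  — RAW R2: wait I1 write@10
I3  is:3  ro:4  ex:5  wr:12  — WAR R0: wait I2 read@11
I4  is:13  ro:16  ex:17  wr:18  — struct: IntU busy until I3 writes@12, RAW R3: wait I2 write@15
I5  is:16  ro:17  ex:20  wr:21  — struct: MulU busy until I2 writes@15
I6  is:22  ro:23  ex:26  wr:27  — struct: MulU busy until I5 writes@21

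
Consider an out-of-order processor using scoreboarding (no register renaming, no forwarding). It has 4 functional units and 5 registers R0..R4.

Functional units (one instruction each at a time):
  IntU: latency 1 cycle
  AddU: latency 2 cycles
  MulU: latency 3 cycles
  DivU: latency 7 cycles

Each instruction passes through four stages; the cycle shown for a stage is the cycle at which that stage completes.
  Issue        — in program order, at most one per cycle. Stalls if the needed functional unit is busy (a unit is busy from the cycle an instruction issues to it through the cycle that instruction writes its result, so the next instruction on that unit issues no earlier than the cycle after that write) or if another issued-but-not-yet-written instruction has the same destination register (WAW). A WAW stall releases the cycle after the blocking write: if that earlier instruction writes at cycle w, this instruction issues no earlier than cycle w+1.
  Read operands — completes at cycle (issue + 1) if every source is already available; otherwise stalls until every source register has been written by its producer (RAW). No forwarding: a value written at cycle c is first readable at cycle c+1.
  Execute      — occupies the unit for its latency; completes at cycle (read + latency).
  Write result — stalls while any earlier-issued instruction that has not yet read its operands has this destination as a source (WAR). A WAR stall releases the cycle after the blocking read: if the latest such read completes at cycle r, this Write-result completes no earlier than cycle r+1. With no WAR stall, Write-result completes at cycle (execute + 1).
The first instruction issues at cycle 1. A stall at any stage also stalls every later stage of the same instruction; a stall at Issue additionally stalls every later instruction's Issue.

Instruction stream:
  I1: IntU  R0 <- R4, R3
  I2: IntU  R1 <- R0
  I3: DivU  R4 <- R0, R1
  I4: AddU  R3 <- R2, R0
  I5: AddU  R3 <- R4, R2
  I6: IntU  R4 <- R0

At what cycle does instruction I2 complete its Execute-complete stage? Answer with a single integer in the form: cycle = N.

cycle = 7

1) issue 1, read 2, done 3, write 4
2) issue 5, read 6, done 7, write 8  <struct: IntU busy until I1 writes@4>
3) issue 6, read 9, done 16, write 17  <RAW R1: wait I2 write@8>
4) issue 7, read 8, done 10, write 11
5) issue 12, read 18, done 20, write 21  <struct: AddU busy until I4 writes@11 / RAW R4: wait I3 write@17>
6) issue 18, read 19, done 20, write 21  <WAW R4: wait I3 write@17>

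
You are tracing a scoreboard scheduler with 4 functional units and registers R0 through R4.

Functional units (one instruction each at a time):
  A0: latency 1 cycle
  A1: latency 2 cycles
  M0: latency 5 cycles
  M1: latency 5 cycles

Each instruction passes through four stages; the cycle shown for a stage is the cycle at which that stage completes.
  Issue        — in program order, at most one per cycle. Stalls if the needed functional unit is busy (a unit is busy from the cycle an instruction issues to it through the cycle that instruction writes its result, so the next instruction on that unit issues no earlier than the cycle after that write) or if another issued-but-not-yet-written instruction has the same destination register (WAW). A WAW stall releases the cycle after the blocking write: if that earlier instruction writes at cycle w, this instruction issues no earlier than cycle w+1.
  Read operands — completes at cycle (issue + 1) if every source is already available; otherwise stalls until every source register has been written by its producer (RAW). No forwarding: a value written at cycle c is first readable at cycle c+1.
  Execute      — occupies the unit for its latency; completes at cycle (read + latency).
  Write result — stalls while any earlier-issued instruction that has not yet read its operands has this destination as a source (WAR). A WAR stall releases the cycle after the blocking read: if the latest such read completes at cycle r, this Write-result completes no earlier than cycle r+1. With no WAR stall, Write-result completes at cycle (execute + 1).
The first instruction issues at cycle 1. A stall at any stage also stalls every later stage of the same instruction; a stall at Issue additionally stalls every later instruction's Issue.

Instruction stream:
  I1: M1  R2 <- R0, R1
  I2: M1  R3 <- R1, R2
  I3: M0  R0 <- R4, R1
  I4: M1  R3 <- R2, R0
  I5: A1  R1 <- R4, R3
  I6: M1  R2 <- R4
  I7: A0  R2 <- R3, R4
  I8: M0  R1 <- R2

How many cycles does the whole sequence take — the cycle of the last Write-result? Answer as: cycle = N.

t=1  I1 issues→M1
t=2  I1 reads
t=7  I1 exec-done
t=8  I1 writes R2
t=9  I2 issues→M1
t=10  I2 reads; I3 issues→M0
t=11  I3 reads
t=15  I2 exec-done
t=16  I2 writes R3; I3 exec-done
t=17  I3 writes R0; I4 issues→M1
t=18  I4 reads; I5 issues→A1
t=23  I4 exec-done
t=24  I4 writes R3
t=25  I5 reads; I6 issues→M1
t=26  I6 reads
t=27  I5 exec-done
t=28  I5 writes R1
t=31  I6 exec-done
t=32  I6 writes R2
t=33  I7 issues→A0
t=34  I7 reads; I8 issues→M0
t=35  I7 exec-done
t=36  I7 writes R2
t=37  I8 reads
t=42  I8 exec-done
t=43  I8 writes R1

cycle = 43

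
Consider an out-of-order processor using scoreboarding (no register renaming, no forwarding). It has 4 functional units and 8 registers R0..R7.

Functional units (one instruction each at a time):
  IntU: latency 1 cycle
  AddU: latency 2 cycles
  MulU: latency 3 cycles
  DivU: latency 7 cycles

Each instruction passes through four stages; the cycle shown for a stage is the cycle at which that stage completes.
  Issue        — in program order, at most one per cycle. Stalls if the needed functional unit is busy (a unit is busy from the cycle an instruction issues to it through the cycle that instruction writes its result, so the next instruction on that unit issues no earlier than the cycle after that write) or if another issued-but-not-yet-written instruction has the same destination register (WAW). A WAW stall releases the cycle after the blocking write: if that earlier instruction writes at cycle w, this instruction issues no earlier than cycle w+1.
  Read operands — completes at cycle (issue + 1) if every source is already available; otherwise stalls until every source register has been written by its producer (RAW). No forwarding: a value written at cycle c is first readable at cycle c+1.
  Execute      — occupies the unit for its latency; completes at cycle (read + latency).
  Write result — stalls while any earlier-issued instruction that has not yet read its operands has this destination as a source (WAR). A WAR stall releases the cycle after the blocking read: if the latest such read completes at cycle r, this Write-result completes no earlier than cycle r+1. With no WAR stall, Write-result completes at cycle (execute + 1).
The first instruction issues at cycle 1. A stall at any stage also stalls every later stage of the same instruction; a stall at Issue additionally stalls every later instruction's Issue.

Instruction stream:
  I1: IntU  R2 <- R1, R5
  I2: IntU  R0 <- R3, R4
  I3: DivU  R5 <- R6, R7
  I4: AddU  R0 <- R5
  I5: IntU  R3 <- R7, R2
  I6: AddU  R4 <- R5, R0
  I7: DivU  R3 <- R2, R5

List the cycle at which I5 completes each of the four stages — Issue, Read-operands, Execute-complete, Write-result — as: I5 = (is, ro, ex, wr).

I5 = (10, 11, 12, 13)

t=1  I1 dispatched to IntU
t=2  I1 operands ready
t=3  I1 complete
t=4  R2←I1
t=5  I2 dispatched to IntU
t=6  I2 operands ready | I3 dispatched to DivU
t=7  I2 complete | I3 operands ready
t=8  R0←I2
t=9  I4 dispatched to AddU
t=10  I5 dispatched to IntU
t=11  I5 operands ready
t=12  I5 complete
t=13  R3←I5
t=14  I3 complete
t=15  R5←I3
t=16  I4 operands ready
t=18  I4 complete
t=19  R0←I4
t=20  I6 dispatched to AddU
t=21  I6 operands ready | I7 dispatched to DivU
t=22  I7 operands ready
t=23  I6 complete
t=24  R4←I6
t=29  I7 complete
t=30  R3←I7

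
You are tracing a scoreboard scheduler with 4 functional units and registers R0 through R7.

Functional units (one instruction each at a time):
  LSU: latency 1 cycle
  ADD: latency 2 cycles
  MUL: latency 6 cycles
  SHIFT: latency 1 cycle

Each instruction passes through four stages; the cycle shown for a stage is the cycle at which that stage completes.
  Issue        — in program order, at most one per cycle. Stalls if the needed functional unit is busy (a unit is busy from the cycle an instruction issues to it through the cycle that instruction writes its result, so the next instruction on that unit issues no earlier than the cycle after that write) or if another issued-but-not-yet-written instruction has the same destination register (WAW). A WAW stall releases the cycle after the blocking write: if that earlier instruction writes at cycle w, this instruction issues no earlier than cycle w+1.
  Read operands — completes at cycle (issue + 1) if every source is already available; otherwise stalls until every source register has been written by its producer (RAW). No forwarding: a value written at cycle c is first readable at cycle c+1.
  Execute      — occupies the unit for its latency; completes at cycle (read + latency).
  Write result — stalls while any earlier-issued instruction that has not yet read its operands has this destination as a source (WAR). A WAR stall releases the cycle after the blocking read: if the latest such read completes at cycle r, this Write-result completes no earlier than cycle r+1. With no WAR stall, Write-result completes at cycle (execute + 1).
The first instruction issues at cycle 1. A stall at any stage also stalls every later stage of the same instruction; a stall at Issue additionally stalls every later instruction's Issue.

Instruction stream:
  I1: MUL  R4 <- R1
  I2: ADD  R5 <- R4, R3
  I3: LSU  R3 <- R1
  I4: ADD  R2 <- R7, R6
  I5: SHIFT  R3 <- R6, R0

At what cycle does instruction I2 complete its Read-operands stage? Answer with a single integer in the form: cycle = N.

cycle = 10

  I1 | 1 | 2 | 8 | 9
  I2 | 2 | 10 | 12 | 13   RAW R4: wait I1 write@9
  I3 | 3 | 4 | 5 | 11   WAR R3: wait I2 read@10
  I4 | 14 | 15 | 17 | 18   struct: ADD busy until I2 writes@13
  I5 | 15 | 16 | 17 | 18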